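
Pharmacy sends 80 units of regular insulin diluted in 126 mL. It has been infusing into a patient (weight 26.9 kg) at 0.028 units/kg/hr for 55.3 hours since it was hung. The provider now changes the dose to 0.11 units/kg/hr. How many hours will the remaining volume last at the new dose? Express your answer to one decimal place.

13.0 hours

Initial rate:
Dose = 0.028 units/kg/hr × 26.9 kg = 0.7532 units/hr
Concentration = 80 units ÷ 126 mL = 0.6349206 units/mL
Rate = 0.7532 units/hr ÷ 0.6349206 units/mL = 1.18629 mL/hr
Volume infused so far = 1.18629 mL/hr × 55.3 hr = 65.60184 mL
Volume remaining = 126 − 65.60184 = 60.39816 mL
New rate:
Dose = 0.11 units/kg/hr × 26.9 kg = 2.959 units/hr
Rate = 2.959 units/hr ÷ 0.6349206 units/mL = 4.660425 mL/hr
Time remaining = 60.39816 mL ÷ 4.660425 mL/hr = 12.9598 hr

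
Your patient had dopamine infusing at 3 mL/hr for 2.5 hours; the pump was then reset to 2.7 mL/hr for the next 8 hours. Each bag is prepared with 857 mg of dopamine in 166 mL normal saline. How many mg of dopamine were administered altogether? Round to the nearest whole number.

Concentration = 857 mg ÷ 166 mL = 5.162651 mg/mL
Stage 1: 3 mL/hr × 2.5 hr = 7.5 mL → 7.5 mL × 5.162651 mg/mL = 38.71988 mg
Stage 2: 2.7 mL/hr × 8 hr = 21.6 mL → 21.6 mL × 5.162651 mg/mL = 111.5133 mg
Total = 38.71988 + 111.5133 = 150.2331 mg

150 mg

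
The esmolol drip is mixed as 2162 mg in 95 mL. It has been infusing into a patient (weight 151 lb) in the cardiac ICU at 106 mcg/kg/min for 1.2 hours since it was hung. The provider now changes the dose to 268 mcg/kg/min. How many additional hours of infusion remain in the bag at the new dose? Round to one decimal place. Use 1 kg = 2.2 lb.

1.5 hours

Initial rate:
Weight = 151 lb ÷ 2.2 lb/kg = 68.63636 kg
Dose = 106 mcg/kg/min × 68.63636 kg = 7275.455 mcg/min
7275.455 mcg/min × 60 min/hr = 436527.3 mcg/hr
Concentration = 2162 mg ÷ 95 mL = 22.75789 mg/mL = 22757.89 mcg/mL
Rate = 436527.3 mcg/hr ÷ 22757.89 mcg/mL = 19.18136 mL/hr
Volume infused so far = 19.18136 mL/hr × 1.2 hr = 23.01763 mL
Volume remaining = 95 − 23.01763 = 71.98237 mL
New rate:
Dose = 268 mcg/kg/min × 68.63636 kg = 18394.55 mcg/min
18394.55 mcg/min × 60 min/hr = 1103673 mcg/hr
Rate = 1103673 mcg/hr ÷ 22757.89 mcg/mL = 48.49626 mL/hr
Time remaining = 71.98237 mL ÷ 48.49626 mL/hr = 1.484287 hr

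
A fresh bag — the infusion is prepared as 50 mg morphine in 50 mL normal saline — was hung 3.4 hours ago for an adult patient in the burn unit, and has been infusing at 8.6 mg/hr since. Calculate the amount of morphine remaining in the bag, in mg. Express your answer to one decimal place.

Concentration = 50 mg ÷ 50 mL = 1 mg/mL
Rate = 8.6 mg/hr ÷ 1 mg/mL = 8.6 mL/hr
Volume infused = 8.6 mL/hr × 3.4 hr = 29.24 mL
Volume remaining = 50 − 29.24 = 20.76 mL
Drug remaining = 20.76 mL × 1 mg/mL = 20.76 mg

20.8 mg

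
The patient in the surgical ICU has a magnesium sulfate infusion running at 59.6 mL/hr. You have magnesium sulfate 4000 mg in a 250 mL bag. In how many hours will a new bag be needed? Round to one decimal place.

Duration = 250 mL ÷ 59.6 mL/hr = 4.194631 hr

4.2 hours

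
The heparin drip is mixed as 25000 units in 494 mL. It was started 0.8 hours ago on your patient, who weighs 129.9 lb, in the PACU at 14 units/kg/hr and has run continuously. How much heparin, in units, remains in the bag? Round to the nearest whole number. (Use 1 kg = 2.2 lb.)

24339 units

Weight = 129.9 lb ÷ 2.2 lb/kg = 59.04545 kg
Dose = 14 units/kg/hr × 59.04545 kg = 826.6364 units/hr
Concentration = 25000 units ÷ 494 mL = 50.60729 units/mL
Rate = 826.6364 units/hr ÷ 50.60729 units/mL = 16.33433 mL/hr
Volume infused = 16.33433 mL/hr × 0.8 hr = 13.06747 mL
Volume remaining = 494 − 13.06747 = 480.9325 mL
Drug remaining = 480.9325 mL × 50.60729 units/mL = 24338.69 units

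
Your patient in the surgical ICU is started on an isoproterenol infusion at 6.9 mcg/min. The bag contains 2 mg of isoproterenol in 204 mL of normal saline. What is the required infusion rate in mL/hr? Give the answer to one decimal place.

42.2 mL/hr

6.9 mcg/min × 60 min/hr = 414 mcg/hr
Concentration = 2 mg ÷ 204 mL = 0.009803922 mg/mL = 9.803922 mcg/mL
Rate = 414 mcg/hr ÷ 9.803922 mcg/mL = 42.228 mL/hr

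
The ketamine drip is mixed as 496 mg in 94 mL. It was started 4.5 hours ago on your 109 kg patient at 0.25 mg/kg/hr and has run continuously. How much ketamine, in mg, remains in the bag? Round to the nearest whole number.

373 mg

Dose = 0.25 mg/kg/hr × 109 kg = 27.25 mg/hr
Concentration = 496 mg ÷ 94 mL = 5.276596 mg/mL
Rate = 27.25 mg/hr ÷ 5.276596 mg/mL = 5.164315 mL/hr
Volume infused = 5.164315 mL/hr × 4.5 hr = 23.23942 mL
Volume remaining = 94 − 23.23942 = 70.76058 mL
Drug remaining = 70.76058 mL × 5.276596 mg/mL = 373.375 mg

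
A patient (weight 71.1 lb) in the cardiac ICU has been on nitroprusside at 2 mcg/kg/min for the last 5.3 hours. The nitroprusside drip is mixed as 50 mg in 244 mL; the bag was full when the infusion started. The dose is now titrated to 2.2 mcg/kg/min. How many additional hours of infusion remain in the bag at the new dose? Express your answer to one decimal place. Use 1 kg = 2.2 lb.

6.9 hours

Initial rate:
Weight = 71.1 lb ÷ 2.2 lb/kg = 32.31818 kg
Dose = 2 mcg/kg/min × 32.31818 kg = 64.63636 mcg/min
64.63636 mcg/min × 60 min/hr = 3878.182 mcg/hr
Concentration = 50 mg ÷ 244 mL = 0.204918 mg/mL = 204.918 mcg/mL
Rate = 3878.182 mcg/hr ÷ 204.918 mcg/mL = 18.92553 mL/hr
Volume infused so far = 18.92553 mL/hr × 5.3 hr = 100.3053 mL
Volume remaining = 244 − 100.3053 = 143.6947 mL
New rate:
Dose = 2.2 mcg/kg/min × 32.31818 kg = 71.1 mcg/min
71.1 mcg/min × 60 min/hr = 4266 mcg/hr
Rate = 4266 mcg/hr ÷ 204.918 mcg/mL = 20.81808 mL/hr
Time remaining = 143.6947 mL ÷ 20.81808 mL/hr = 6.9024 hr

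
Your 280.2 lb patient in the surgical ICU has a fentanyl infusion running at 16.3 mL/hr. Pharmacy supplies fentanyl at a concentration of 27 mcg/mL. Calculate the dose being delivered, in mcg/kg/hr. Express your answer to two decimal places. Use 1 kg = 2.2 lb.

Weight = 280.2 lb ÷ 2.2 lb/kg = 127.3636 kg
Drug rate = 16.3 mL/hr × 27 mcg/mL = 440.1 mcg/hr
440.1 mcg/hr ÷ 127.3636 kg = 3.45546 mcg/kg/hr

3.46 mcg/kg/hr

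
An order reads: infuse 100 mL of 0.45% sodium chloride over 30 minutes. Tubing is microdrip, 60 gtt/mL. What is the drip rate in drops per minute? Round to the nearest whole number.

200 gtt/min

100 mL ÷ (30 min) = 3.333333 mL/min
3.333333 mL/min × 60 gtt/mL = 200 gtt/min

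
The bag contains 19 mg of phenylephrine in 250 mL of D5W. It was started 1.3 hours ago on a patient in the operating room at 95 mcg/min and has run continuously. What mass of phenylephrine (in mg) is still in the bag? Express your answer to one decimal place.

11.6 mg

95 mcg/min × 60 min/hr = 5700 mcg/hr
Concentration = 19 mg ÷ 250 mL = 0.076 mg/mL = 76 mcg/mL
Rate = 5700 mcg/hr ÷ 76 mcg/mL = 75 mL/hr
Volume infused = 75 mL/hr × 1.3 hr = 97.5 mL
Volume remaining = 250 − 97.5 = 152.5 mL
Drug remaining = 152.5 mL × 76 mcg/mL = 11590 mcg = 11.59 mg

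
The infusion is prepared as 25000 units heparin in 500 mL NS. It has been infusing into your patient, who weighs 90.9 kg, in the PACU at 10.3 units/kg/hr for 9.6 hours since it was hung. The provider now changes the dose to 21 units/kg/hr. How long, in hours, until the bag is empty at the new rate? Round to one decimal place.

Initial rate:
Dose = 10.3 units/kg/hr × 90.9 kg = 936.27 units/hr
Concentration = 25000 units ÷ 500 mL = 50 units/mL
Rate = 936.27 units/hr ÷ 50 units/mL = 18.7254 mL/hr
Volume infused so far = 18.7254 mL/hr × 9.6 hr = 179.7638 mL
Volume remaining = 500 − 179.7638 = 320.2362 mL
New rate:
Dose = 21 units/kg/hr × 90.9 kg = 1908.9 units/hr
Rate = 1908.9 units/hr ÷ 50 units/mL = 38.178 mL/hr
Time remaining = 320.2362 mL ÷ 38.178 mL/hr = 8.387976 hr

8.4 hours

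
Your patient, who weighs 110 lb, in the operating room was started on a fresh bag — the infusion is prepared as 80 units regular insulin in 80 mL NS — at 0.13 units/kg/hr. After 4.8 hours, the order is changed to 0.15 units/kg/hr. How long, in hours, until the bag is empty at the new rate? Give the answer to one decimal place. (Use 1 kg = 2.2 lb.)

Initial rate:
Weight = 110 lb ÷ 2.2 lb/kg = 50 kg
Dose = 0.13 units/kg/hr × 50 kg = 6.5 units/hr
Concentration = 80 units ÷ 80 mL = 1 units/mL
Rate = 6.5 units/hr ÷ 1 units/mL = 6.5 mL/hr
Volume infused so far = 6.5 mL/hr × 4.8 hr = 31.2 mL
Volume remaining = 80 − 31.2 = 48.8 mL
New rate:
Dose = 0.15 units/kg/hr × 50 kg = 7.5 units/hr
Rate = 7.5 units/hr ÷ 1 units/mL = 7.5 mL/hr
Time remaining = 48.8 mL ÷ 7.5 mL/hr = 6.506667 hr

6.5 hours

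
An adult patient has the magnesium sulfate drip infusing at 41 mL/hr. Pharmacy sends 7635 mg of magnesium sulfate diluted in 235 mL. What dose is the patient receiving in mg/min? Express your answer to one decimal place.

Concentration = 7635 mg ÷ 235 mL = 32.48936 mg/mL
Drug rate = 41 mL/hr × 32.48936 mg/mL = 1332.064 mg/hr
1332.064 mg/hr ÷ 60 min/hr = 22.20106 mg/min

22.2 mg/min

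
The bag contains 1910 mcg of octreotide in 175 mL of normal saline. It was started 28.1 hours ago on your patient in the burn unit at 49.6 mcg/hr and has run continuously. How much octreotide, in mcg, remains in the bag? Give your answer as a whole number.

Concentration = 1910 mcg ÷ 175 mL = 10.91429 mcg/mL
Rate = 49.6 mcg/hr ÷ 10.91429 mcg/mL = 4.544503 mL/hr
Volume infused = 4.544503 mL/hr × 28.1 hr = 127.7005 mL
Volume remaining = 175 − 127.7005 = 47.29948 mL
Drug remaining = 47.29948 mL × 10.91429 mcg/mL = 516.24 mcg

516 mcg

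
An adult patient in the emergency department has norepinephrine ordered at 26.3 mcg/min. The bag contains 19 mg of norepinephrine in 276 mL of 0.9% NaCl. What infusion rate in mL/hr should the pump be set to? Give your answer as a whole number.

26.3 mcg/min × 60 min/hr = 1578 mcg/hr
Concentration = 19 mg ÷ 276 mL = 0.06884058 mg/mL = 68.84058 mcg/mL
Rate = 1578 mcg/hr ÷ 68.84058 mcg/mL = 22.92253 mL/hr

23 mL/hr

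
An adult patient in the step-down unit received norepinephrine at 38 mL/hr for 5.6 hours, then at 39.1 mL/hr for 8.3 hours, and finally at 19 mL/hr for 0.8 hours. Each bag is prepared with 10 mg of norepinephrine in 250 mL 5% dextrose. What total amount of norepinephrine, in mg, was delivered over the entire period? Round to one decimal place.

22.1 mg

Concentration = 10 mg ÷ 250 mL = 0.04 mg/mL
Stage 1: 38 mL/hr × 5.6 hr = 212.8 mL → 212.8 mL × 0.04 mg/mL = 8.512 mg
Stage 2: 39.1 mL/hr × 8.3 hr = 324.53 mL → 324.53 mL × 0.04 mg/mL = 12.9812 mg
Stage 3: 19 mL/hr × 0.8 hr = 15.2 mL → 15.2 mL × 0.04 mg/mL = 0.608 mg
Total = 8.512 + 12.9812 + 0.608 = 22.1012 mg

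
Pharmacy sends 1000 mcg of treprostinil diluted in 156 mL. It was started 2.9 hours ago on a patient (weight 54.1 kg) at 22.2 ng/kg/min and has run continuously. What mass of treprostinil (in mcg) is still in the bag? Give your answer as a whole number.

Dose = 22.2 ng/kg/min × 54.1 kg = 1201.02 ng/min
1201.02 ng/min × 60 min/hr = 72061.2 ng/hr
Concentration = 1000 mcg ÷ 156 mL = 6.410256 mcg/mL = 6410.256 ng/mL
Rate = 72061.2 ng/hr ÷ 6410.256 ng/mL = 11.24155 mL/hr
Volume infused = 11.24155 mL/hr × 2.9 hr = 32.60049 mL
Volume remaining = 156 − 32.60049 = 123.3995 mL
Drug remaining = 123.3995 mL × 6410.256 ng/mL = 791022.5 ng = 791.0225 mcg

791 mcg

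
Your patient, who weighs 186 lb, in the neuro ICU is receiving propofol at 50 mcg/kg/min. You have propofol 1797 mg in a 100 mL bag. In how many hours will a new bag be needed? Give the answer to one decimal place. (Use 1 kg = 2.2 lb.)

7.1 hours

Weight = 186 lb ÷ 2.2 lb/kg = 84.54545 kg
Dose = 50 mcg/kg/min × 84.54545 kg = 4227.273 mcg/min
4227.273 mcg/min × 60 min/hr = 253636.4 mcg/hr
Concentration = 1797 mg ÷ 100 mL = 17.97 mg/mL = 17970 mcg/mL
Rate = 253636.4 mcg/hr ÷ 17970 mcg/mL = 14.11443 mL/hr
Duration = 100 mL ÷ 14.11443 mL/hr = 7.084946 hr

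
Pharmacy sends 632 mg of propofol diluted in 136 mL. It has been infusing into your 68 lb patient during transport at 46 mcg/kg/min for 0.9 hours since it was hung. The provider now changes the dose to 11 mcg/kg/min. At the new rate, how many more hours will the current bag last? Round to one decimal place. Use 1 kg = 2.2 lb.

Initial rate:
Weight = 68 lb ÷ 2.2 lb/kg = 30.90909 kg
Dose = 46 mcg/kg/min × 30.90909 kg = 1421.818 mcg/min
1421.818 mcg/min × 60 min/hr = 85309.09 mcg/hr
Concentration = 632 mg ÷ 136 mL = 4.647059 mg/mL = 4647.059 mcg/mL
Rate = 85309.09 mcg/hr ÷ 4647.059 mcg/mL = 18.35765 mL/hr
Volume infused so far = 18.35765 mL/hr × 0.9 hr = 16.52189 mL
Volume remaining = 136 − 16.52189 = 119.4781 mL
New rate:
Dose = 11 mcg/kg/min × 30.90909 kg = 340 mcg/min
340 mcg/min × 60 min/hr = 20400 mcg/hr
Rate = 20400 mcg/hr ÷ 4647.059 mcg/mL = 4.389873 mL/hr
Time remaining = 119.4781 mL ÷ 4.389873 mL/hr = 27.21676 hr

27.2 hours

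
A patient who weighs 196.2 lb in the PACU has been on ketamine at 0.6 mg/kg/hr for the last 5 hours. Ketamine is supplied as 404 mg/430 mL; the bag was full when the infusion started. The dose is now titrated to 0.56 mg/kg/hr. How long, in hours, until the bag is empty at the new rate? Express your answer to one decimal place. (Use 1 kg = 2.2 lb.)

Initial rate:
Weight = 196.2 lb ÷ 2.2 lb/kg = 89.18182 kg
Dose = 0.6 mg/kg/hr × 89.18182 kg = 53.50909 mg/hr
Concentration = 404 mg ÷ 430 mL = 0.9395349 mg/mL
Rate = 53.50909 mg/hr ÷ 0.9395349 mg/mL = 56.95275 mL/hr
Volume infused so far = 56.95275 mL/hr × 5 hr = 284.7637 mL
Volume remaining = 430 − 284.7637 = 145.2363 mL
New rate:
Dose = 0.56 mg/kg/hr × 89.18182 kg = 49.94182 mg/hr
Rate = 49.94182 mg/hr ÷ 0.9395349 mg/mL = 53.1559 mL/hr
Time remaining = 145.2363 mL ÷ 53.1559 mL/hr = 2.73227 hr

2.7 hours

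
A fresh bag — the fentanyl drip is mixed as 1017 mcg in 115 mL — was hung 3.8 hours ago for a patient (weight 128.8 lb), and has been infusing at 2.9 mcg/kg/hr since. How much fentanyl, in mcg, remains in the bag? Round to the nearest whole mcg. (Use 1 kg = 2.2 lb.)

Weight = 128.8 lb ÷ 2.2 lb/kg = 58.54545 kg
Dose = 2.9 mcg/kg/hr × 58.54545 kg = 169.7818 mcg/hr
Concentration = 1017 mcg ÷ 115 mL = 8.843478 mcg/mL
Rate = 169.7818 mcg/hr ÷ 8.843478 mcg/mL = 19.19853 mL/hr
Volume infused = 19.19853 mL/hr × 3.8 hr = 72.95443 mL
Volume remaining = 115 − 72.95443 = 42.04557 mL
Drug remaining = 42.04557 mL × 8.843478 mcg/mL = 371.8291 mcg

372 mcg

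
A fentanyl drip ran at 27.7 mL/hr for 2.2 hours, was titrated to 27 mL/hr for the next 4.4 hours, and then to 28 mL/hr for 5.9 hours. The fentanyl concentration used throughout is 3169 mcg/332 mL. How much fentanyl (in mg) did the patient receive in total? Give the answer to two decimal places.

Concentration = 3169 mcg ÷ 332 mL = 9.545181 mcg/mL
Stage 1: 27.7 mL/hr × 2.2 hr = 60.94 mL → 60.94 mL × 9.545181 mcg/mL = 581.6833 mcg
Stage 2: 27 mL/hr × 4.4 hr = 118.8 mL → 118.8 mL × 9.545181 mcg/mL = 1133.967 mcg
Stage 3: 28 mL/hr × 5.9 hr = 165.2 mL → 165.2 mL × 9.545181 mcg/mL = 1576.864 mcg
Total = 581.6833 + 1133.967 + 1576.864 = 3292.515 mcg = 3.292515 mg

3.29 mg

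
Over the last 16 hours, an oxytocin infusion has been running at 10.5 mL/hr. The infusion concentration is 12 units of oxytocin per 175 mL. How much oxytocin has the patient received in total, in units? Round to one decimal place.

Concentration = 12 units ÷ 175 mL = 0.06857143 units/mL = 68.57143 milliunits/mL
Drug rate = 10.5 mL/hr × 68.57143 milliunits/mL = 720 milliunits/hr
Total = 720 milliunits/hr × 16 hr = 11520 milliunits = 11.52 units

11.5 units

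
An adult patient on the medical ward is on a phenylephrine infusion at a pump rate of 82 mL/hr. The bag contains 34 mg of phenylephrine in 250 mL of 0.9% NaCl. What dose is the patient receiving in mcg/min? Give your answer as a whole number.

Concentration = 34 mg ÷ 250 mL = 0.136 mg/mL = 136 mcg/mL
Drug rate = 82 mL/hr × 136 mcg/mL = 11152 mcg/hr
11152 mcg/hr ÷ 60 min/hr = 185.8667 mcg/min

186 mcg/min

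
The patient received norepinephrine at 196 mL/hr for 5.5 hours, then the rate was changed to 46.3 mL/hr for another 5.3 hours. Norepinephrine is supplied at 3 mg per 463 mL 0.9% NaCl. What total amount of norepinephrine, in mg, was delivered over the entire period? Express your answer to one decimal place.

8.6 mg

Concentration = 3 mg ÷ 463 mL = 0.006479482 mg/mL
Stage 1: 196 mL/hr × 5.5 hr = 1078 mL → 1078 mL × 0.006479482 mg/mL = 6.984881 mg
Stage 2: 46.3 mL/hr × 5.3 hr = 245.39 mL → 245.39 mL × 0.006479482 mg/mL = 1.59 mg
Total = 6.984881 + 1.59 = 8.574881 mg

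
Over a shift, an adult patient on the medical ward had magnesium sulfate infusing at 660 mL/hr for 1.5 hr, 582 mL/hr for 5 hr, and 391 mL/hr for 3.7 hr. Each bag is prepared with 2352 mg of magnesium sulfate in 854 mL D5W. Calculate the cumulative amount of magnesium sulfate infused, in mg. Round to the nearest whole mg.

14725 mg

Concentration = 2352 mg ÷ 854 mL = 2.754098 mg/mL
Stage 1: 660 mL/hr × 1.5 hr = 990 mL → 990 mL × 2.754098 mg/mL = 2726.557 mg
Stage 2: 582 mL/hr × 5 hr = 2910 mL → 2910 mL × 2.754098 mg/mL = 8014.426 mg
Stage 3: 391 mL/hr × 3.7 hr = 1446.7 mL → 1446.7 mL × 2.754098 mg/mL = 3984.354 mg
Total = 2726.557 + 8014.426 + 3984.354 = 14725.34 mg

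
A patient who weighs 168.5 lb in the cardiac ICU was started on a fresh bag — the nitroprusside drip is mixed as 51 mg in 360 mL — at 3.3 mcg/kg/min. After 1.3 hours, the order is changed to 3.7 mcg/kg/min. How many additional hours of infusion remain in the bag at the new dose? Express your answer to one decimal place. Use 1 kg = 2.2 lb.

Initial rate:
Weight = 168.5 lb ÷ 2.2 lb/kg = 76.59091 kg
Dose = 3.3 mcg/kg/min × 76.59091 kg = 252.75 mcg/min
252.75 mcg/min × 60 min/hr = 15165 mcg/hr
Concentration = 51 mg ÷ 360 mL = 0.1416667 mg/mL = 141.6667 mcg/mL
Rate = 15165 mcg/hr ÷ 141.6667 mcg/mL = 107.0471 mL/hr
Volume infused so far = 107.0471 mL/hr × 1.3 hr = 139.1612 mL
Volume remaining = 360 − 139.1612 = 220.8388 mL
New rate:
Dose = 3.7 mcg/kg/min × 76.59091 kg = 283.3864 mcg/min
283.3864 mcg/min × 60 min/hr = 17003.18 mcg/hr
Rate = 17003.18 mcg/hr ÷ 141.6667 mcg/mL = 120.0225 mL/hr
Time remaining = 220.8388 mL ÷ 120.0225 mL/hr = 1.839979 hr

1.8 hours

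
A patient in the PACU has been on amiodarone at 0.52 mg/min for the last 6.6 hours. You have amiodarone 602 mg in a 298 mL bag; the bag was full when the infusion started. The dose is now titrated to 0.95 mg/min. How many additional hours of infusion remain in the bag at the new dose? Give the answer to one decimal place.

6.9 hours

Initial rate:
0.52 mg/min × 60 min/hr = 31.2 mg/hr
Concentration = 602 mg ÷ 298 mL = 2.020134 mg/mL
Rate = 31.2 mg/hr ÷ 2.020134 mg/mL = 15.44452 mL/hr
Volume infused so far = 15.44452 mL/hr × 6.6 hr = 101.9338 mL
Volume remaining = 298 − 101.9338 = 196.0662 mL
New rate:
0.95 mg/min × 60 min/hr = 57 mg/hr
Rate = 57 mg/hr ÷ 2.020134 mg/mL = 28.21595 mL/hr
Time remaining = 196.0662 mL ÷ 28.21595 mL/hr = 6.948772 hr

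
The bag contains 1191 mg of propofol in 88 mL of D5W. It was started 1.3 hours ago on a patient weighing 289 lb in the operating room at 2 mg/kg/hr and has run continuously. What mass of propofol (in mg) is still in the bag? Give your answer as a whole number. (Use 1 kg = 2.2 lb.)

849 mg

Weight = 289 lb ÷ 2.2 lb/kg = 131.3636 kg
Dose = 2 mg/kg/hr × 131.3636 kg = 262.7273 mg/hr
Concentration = 1191 mg ÷ 88 mL = 13.53409 mg/mL
Rate = 262.7273 mg/hr ÷ 13.53409 mg/mL = 19.41226 mL/hr
Volume infused = 19.41226 mL/hr × 1.3 hr = 25.23594 mL
Volume remaining = 88 − 25.23594 = 62.76406 mL
Drug remaining = 62.76406 mL × 13.53409 mg/mL = 849.4545 mg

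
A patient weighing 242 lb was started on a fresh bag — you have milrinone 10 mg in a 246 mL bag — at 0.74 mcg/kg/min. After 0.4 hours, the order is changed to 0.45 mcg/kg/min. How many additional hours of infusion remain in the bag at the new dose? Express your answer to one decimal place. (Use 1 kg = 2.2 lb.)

Initial rate:
Weight = 242 lb ÷ 2.2 lb/kg = 110 kg
Dose = 0.74 mcg/kg/min × 110 kg = 81.4 mcg/min
81.4 mcg/min × 60 min/hr = 4884 mcg/hr
Concentration = 10 mg ÷ 246 mL = 0.04065041 mg/mL = 40.65041 mcg/mL
Rate = 4884 mcg/hr ÷ 40.65041 mcg/mL = 120.1464 mL/hr
Volume infused so far = 120.1464 mL/hr × 0.4 hr = 48.05856 mL
Volume remaining = 246 − 48.05856 = 197.9414 mL
New rate:
Dose = 0.45 mcg/kg/min × 110 kg = 49.5 mcg/min
49.5 mcg/min × 60 min/hr = 2970 mcg/hr
Rate = 2970 mcg/hr ÷ 40.65041 mcg/mL = 73.062 mL/hr
Time remaining = 197.9414 mL ÷ 73.062 mL/hr = 2.709226 hr

2.7 hours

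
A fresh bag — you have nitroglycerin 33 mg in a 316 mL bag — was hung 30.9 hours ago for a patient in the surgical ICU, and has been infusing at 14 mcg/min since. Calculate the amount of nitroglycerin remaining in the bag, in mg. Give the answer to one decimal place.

14 mcg/min × 60 min/hr = 840 mcg/hr
Concentration = 33 mg ÷ 316 mL = 0.1044304 mg/mL = 104.4304 mcg/mL
Rate = 840 mcg/hr ÷ 104.4304 mcg/mL = 8.043636 mL/hr
Volume infused = 8.043636 mL/hr × 30.9 hr = 248.5484 mL
Volume remaining = 316 − 248.5484 = 67.45164 mL
Drug remaining = 67.45164 mL × 104.4304 mcg/mL = 7044 mcg = 7.044 mg

7.0 mg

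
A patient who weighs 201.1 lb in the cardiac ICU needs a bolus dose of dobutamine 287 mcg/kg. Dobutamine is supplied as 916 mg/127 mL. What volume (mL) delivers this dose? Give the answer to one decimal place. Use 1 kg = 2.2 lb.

3.6 mL

Weight = 201.1 lb ÷ 2.2 lb/kg = 91.40909 kg
Dose = 287 mcg/kg × 91.40909 kg = 26234.41 mcg
Concentration = 916 mg ÷ 127 mL = 7.212598 mg/mL = 7212.598 mcg/mL
Volume = 26234.41 mcg ÷ 7212.598 mcg/mL = 3.637303 mL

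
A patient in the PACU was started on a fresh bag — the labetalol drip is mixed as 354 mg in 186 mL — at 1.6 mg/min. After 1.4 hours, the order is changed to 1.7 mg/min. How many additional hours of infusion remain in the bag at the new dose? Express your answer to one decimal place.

2.2 hours

Initial rate:
1.6 mg/min × 60 min/hr = 96 mg/hr
Concentration = 354 mg ÷ 186 mL = 1.903226 mg/mL
Rate = 96 mg/hr ÷ 1.903226 mg/mL = 50.44068 mL/hr
Volume infused so far = 50.44068 mL/hr × 1.4 hr = 70.61695 mL
Volume remaining = 186 − 70.61695 = 115.3831 mL
New rate:
1.7 mg/min × 60 min/hr = 102 mg/hr
Rate = 102 mg/hr ÷ 1.903226 mg/mL = 53.59322 mL/hr
Time remaining = 115.3831 mL ÷ 53.59322 mL/hr = 2.152941 hr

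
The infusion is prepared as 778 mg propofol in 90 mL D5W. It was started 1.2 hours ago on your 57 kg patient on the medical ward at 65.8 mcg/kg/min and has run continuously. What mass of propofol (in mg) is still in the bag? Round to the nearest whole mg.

Dose = 65.8 mcg/kg/min × 57 kg = 3750.6 mcg/min
3750.6 mcg/min × 60 min/hr = 225036 mcg/hr
Concentration = 778 mg ÷ 90 mL = 8.644444 mg/mL = 8644.444 mcg/mL
Rate = 225036 mcg/hr ÷ 8644.444 mcg/mL = 26.03244 mL/hr
Volume infused = 26.03244 mL/hr × 1.2 hr = 31.23893 mL
Volume remaining = 90 − 31.23893 = 58.76107 mL
Drug remaining = 58.76107 mL × 8644.444 mcg/mL = 507956.8 mcg = 507.9568 mg

508 mg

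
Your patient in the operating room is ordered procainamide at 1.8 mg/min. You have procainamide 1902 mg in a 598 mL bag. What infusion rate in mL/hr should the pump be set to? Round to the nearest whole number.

1.8 mg/min × 60 min/hr = 108 mg/hr
Concentration = 1902 mg ÷ 598 mL = 3.180602 mg/mL
Rate = 108 mg/hr ÷ 3.180602 mg/mL = 33.95584 mL/hr

34 mL/hr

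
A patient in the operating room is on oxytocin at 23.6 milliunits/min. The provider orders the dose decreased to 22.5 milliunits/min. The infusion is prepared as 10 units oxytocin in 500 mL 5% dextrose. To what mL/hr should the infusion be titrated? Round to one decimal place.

67.5 mL/hr

22.5 milliunits/min × 60 min/hr = 1350 milliunits/hr
Concentration = 10 units ÷ 500 mL = 0.02 units/mL = 20 milliunits/mL
Rate = 1350 milliunits/hr ÷ 20 milliunits/mL = 67.5 mL/hr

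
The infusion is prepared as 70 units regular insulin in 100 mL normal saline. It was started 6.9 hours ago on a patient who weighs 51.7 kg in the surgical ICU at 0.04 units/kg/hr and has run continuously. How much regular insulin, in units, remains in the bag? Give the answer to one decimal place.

55.7 units

Dose = 0.04 units/kg/hr × 51.7 kg = 2.068 units/hr
Concentration = 70 units ÷ 100 mL = 0.7 units/mL
Rate = 2.068 units/hr ÷ 0.7 units/mL = 2.954286 mL/hr
Volume infused = 2.954286 mL/hr × 6.9 hr = 20.38457 mL
Volume remaining = 100 − 20.38457 = 79.61543 mL
Drug remaining = 79.61543 mL × 0.7 units/mL = 55.7308 units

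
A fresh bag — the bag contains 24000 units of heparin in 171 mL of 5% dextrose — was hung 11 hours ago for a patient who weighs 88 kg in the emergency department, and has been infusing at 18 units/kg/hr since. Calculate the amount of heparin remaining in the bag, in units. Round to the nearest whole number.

6576 units

Dose = 18 units/kg/hr × 88 kg = 1584 units/hr
Concentration = 24000 units ÷ 171 mL = 140.3509 units/mL
Rate = 1584 units/hr ÷ 140.3509 units/mL = 11.286 mL/hr
Volume infused = 11.286 mL/hr × 11 hr = 124.146 mL
Volume remaining = 171 − 124.146 = 46.854 mL
Drug remaining = 46.854 mL × 140.3509 units/mL = 6576 units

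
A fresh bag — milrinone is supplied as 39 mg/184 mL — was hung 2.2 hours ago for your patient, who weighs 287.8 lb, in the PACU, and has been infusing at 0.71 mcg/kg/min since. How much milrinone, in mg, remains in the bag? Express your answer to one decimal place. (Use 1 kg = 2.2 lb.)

26.7 mg

Weight = 287.8 lb ÷ 2.2 lb/kg = 130.8182 kg
Dose = 0.71 mcg/kg/min × 130.8182 kg = 92.88091 mcg/min
92.88091 mcg/min × 60 min/hr = 5572.855 mcg/hr
Concentration = 39 mg ÷ 184 mL = 0.2119565 mg/mL = 211.9565 mcg/mL
Rate = 5572.855 mcg/hr ÷ 211.9565 mcg/mL = 26.29244 mL/hr
Volume infused = 26.29244 mL/hr × 2.2 hr = 57.84337 mL
Volume remaining = 184 − 57.84337 = 126.1566 mL
Drug remaining = 126.1566 mL × 211.9565 mcg/mL = 26739.72 mcg = 26.73972 mg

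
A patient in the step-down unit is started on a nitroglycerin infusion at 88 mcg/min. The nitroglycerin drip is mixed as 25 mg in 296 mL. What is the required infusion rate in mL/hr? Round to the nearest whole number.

63 mL/hr

88 mcg/min × 60 min/hr = 5280 mcg/hr
Concentration = 25 mg ÷ 296 mL = 0.08445946 mg/mL = 84.45946 mcg/mL
Rate = 5280 mcg/hr ÷ 84.45946 mcg/mL = 62.5152 mL/hr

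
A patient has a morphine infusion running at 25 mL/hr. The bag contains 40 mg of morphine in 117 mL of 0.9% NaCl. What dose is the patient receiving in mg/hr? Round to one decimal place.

8.5 mg/hr

Concentration = 40 mg ÷ 117 mL = 0.3418803 mg/mL
Drug rate = 25 mL/hr × 0.3418803 mg/mL = 8.547009 mg/hr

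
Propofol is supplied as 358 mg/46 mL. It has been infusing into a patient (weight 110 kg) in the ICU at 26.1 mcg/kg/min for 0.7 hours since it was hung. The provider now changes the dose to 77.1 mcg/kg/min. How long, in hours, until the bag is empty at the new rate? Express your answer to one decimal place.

Initial rate:
Dose = 26.1 mcg/kg/min × 110 kg = 2871 mcg/min
2871 mcg/min × 60 min/hr = 172260 mcg/hr
Concentration = 358 mg ÷ 46 mL = 7.782609 mg/mL = 7782.609 mcg/mL
Rate = 172260 mcg/hr ÷ 7782.609 mcg/mL = 22.13397 mL/hr
Volume infused so far = 22.13397 mL/hr × 0.7 hr = 15.49378 mL
Volume remaining = 46 − 15.49378 = 30.50622 mL
New rate:
Dose = 77.1 mcg/kg/min × 110 kg = 8481 mcg/min
8481 mcg/min × 60 min/hr = 508860 mcg/hr
Rate = 508860 mcg/hr ÷ 7782.609 mcg/mL = 65.38425 mL/hr
Time remaining = 30.50622 mL ÷ 65.38425 mL/hr = 0.4665684 hr

0.5 hours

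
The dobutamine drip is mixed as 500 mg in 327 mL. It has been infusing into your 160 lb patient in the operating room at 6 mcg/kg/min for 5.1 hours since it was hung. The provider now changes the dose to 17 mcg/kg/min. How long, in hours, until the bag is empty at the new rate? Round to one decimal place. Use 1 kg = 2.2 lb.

4.9 hours

Initial rate:
Weight = 160 lb ÷ 2.2 lb/kg = 72.72727 kg
Dose = 6 mcg/kg/min × 72.72727 kg = 436.3636 mcg/min
436.3636 mcg/min × 60 min/hr = 26181.82 mcg/hr
Concentration = 500 mg ÷ 327 mL = 1.529052 mg/mL = 1529.052 mcg/mL
Rate = 26181.82 mcg/hr ÷ 1529.052 mcg/mL = 17.12291 mL/hr
Volume infused so far = 17.12291 mL/hr × 5.1 hr = 87.32684 mL
Volume remaining = 327 − 87.32684 = 239.6732 mL
New rate:
Dose = 17 mcg/kg/min × 72.72727 kg = 1236.364 mcg/min
1236.364 mcg/min × 60 min/hr = 74181.82 mcg/hr
Rate = 74181.82 mcg/hr ÷ 1529.052 mcg/mL = 48.51491 mL/hr
Time remaining = 239.6732 mL ÷ 48.51491 mL/hr = 4.940196 hr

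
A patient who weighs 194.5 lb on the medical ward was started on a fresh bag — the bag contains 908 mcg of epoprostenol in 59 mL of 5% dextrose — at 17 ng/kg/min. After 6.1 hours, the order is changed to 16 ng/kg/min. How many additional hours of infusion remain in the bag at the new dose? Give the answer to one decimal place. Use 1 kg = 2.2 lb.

Initial rate:
Weight = 194.5 lb ÷ 2.2 lb/kg = 88.40909 kg
Dose = 17 ng/kg/min × 88.40909 kg = 1502.955 ng/min
1502.955 ng/min × 60 min/hr = 90177.27 ng/hr
Concentration = 908 mcg ÷ 59 mL = 15.38983 mcg/mL = 15389.83 ng/mL
Rate = 90177.27 ng/hr ÷ 15389.83 ng/mL = 5.859536 mL/hr
Volume infused so far = 5.859536 mL/hr × 6.1 hr = 35.74317 mL
Volume remaining = 59 − 35.74317 = 23.25683 mL
New rate:
Dose = 16 ng/kg/min × 88.40909 kg = 1414.545 ng/min
1414.545 ng/min × 60 min/hr = 84872.73 ng/hr
Rate = 84872.73 ng/hr ÷ 15389.83 ng/mL = 5.514858 mL/hr
Time remaining = 23.25683 mL ÷ 5.514858 mL/hr = 4.217122 hr

4.2 hours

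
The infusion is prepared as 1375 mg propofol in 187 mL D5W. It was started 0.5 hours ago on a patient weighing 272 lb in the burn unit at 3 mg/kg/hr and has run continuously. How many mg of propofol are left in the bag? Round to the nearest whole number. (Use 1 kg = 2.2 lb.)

Weight = 272 lb ÷ 2.2 lb/kg = 123.6364 kg
Dose = 3 mg/kg/hr × 123.6364 kg = 370.9091 mg/hr
Concentration = 1375 mg ÷ 187 mL = 7.352941 mg/mL
Rate = 370.9091 mg/hr ÷ 7.352941 mg/mL = 50.44364 mL/hr
Volume infused = 50.44364 mL/hr × 0.5 hr = 25.22182 mL
Volume remaining = 187 − 25.22182 = 161.7782 mL
Drug remaining = 161.7782 mL × 7.352941 mg/mL = 1189.545 mg

1190 mg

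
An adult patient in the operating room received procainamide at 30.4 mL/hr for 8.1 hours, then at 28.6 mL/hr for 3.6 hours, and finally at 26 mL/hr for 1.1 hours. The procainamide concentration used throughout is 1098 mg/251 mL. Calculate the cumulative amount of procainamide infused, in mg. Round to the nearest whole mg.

Concentration = 1098 mg ÷ 251 mL = 4.374502 mg/mL
Stage 1: 30.4 mL/hr × 8.1 hr = 246.24 mL → 246.24 mL × 4.374502 mg/mL = 1077.177 mg
Stage 2: 28.6 mL/hr × 3.6 hr = 102.96 mL → 102.96 mL × 4.374502 mg/mL = 450.3987 mg
Stage 3: 26 mL/hr × 1.1 hr = 28.6 mL → 28.6 mL × 4.374502 mg/mL = 125.1108 mg
Total = 1077.177 + 450.3987 + 125.1108 = 1652.687 mg

1653 mg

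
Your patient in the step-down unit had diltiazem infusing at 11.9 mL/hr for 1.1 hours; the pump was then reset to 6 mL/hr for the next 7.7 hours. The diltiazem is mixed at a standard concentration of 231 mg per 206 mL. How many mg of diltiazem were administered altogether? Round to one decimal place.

Concentration = 231 mg ÷ 206 mL = 1.121359 mg/mL
Stage 1: 11.9 mL/hr × 1.1 hr = 13.09 mL → 13.09 mL × 1.121359 mg/mL = 14.67859 mg
Stage 2: 6 mL/hr × 7.7 hr = 46.2 mL → 46.2 mL × 1.121359 mg/mL = 51.8068 mg
Total = 14.67859 + 51.8068 = 66.48539 mg

66.5 mg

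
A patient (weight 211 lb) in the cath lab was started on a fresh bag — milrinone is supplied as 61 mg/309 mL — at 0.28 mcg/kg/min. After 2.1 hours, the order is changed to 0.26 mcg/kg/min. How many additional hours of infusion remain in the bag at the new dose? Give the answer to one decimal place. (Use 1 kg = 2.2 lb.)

Initial rate:
Weight = 211 lb ÷ 2.2 lb/kg = 95.90909 kg
Dose = 0.28 mcg/kg/min × 95.90909 kg = 26.85455 mcg/min
26.85455 mcg/min × 60 min/hr = 1611.273 mcg/hr
Concentration = 61 mg ÷ 309 mL = 0.197411 mg/mL = 197.411 mcg/mL
Rate = 1611.273 mcg/hr ÷ 197.411 mcg/mL = 8.162021 mL/hr
Volume infused so far = 8.162021 mL/hr × 2.1 hr = 17.14024 mL
Volume remaining = 309 − 17.14024 = 291.8598 mL
New rate:
Dose = 0.26 mcg/kg/min × 95.90909 kg = 24.93636 mcg/min
24.93636 mcg/min × 60 min/hr = 1496.182 mcg/hr
Rate = 1496.182 mcg/hr ÷ 197.411 mcg/mL = 7.579019 mL/hr
Time remaining = 291.8598 mL ÷ 7.579019 mL/hr = 38.50891 hr

38.5 hours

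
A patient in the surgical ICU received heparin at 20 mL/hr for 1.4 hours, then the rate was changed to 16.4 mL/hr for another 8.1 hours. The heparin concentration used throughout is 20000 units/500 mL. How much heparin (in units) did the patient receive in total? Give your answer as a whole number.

6434 units

Concentration = 20000 units ÷ 500 mL = 40 units/mL
Stage 1: 20 mL/hr × 1.4 hr = 28 mL → 28 mL × 40 units/mL = 1120 units
Stage 2: 16.4 mL/hr × 8.1 hr = 132.84 mL → 132.84 mL × 40 units/mL = 5313.6 units
Total = 1120 + 5313.6 = 6433.6 units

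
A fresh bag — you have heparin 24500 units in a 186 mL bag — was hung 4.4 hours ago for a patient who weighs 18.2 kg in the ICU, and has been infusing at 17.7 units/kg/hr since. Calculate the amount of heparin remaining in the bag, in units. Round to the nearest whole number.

Dose = 17.7 units/kg/hr × 18.2 kg = 322.14 units/hr
Concentration = 24500 units ÷ 186 mL = 131.7204 units/mL
Rate = 322.14 units/hr ÷ 131.7204 units/mL = 2.445634 mL/hr
Volume infused = 2.445634 mL/hr × 4.4 hr = 10.76079 mL
Volume remaining = 186 − 10.76079 = 175.2392 mL
Drug remaining = 175.2392 mL × 131.7204 units/mL = 23082.58 units

23083 units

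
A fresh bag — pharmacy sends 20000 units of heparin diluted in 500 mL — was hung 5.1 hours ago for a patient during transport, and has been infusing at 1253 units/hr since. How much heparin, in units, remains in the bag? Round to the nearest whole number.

Concentration = 20000 units ÷ 500 mL = 40 units/mL
Rate = 1253 units/hr ÷ 40 units/mL = 31.325 mL/hr
Volume infused = 31.325 mL/hr × 5.1 hr = 159.7575 mL
Volume remaining = 500 − 159.7575 = 340.2425 mL
Drug remaining = 340.2425 mL × 40 units/mL = 13609.7 units

13610 units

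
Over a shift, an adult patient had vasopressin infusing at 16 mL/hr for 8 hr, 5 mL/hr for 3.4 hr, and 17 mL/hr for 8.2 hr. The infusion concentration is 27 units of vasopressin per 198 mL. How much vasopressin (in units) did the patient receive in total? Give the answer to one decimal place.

Concentration = 27 units ÷ 198 mL = 0.1363636 units/mL
Stage 1: 16 mL/hr × 8 hr = 128 mL → 128 mL × 0.1363636 units/mL = 17.45455 units
Stage 2: 5 mL/hr × 3.4 hr = 17 mL → 17 mL × 0.1363636 units/mL = 2.318182 units
Stage 3: 17 mL/hr × 8.2 hr = 139.4 mL → 139.4 mL × 0.1363636 units/mL = 19.00909 units
Total = 17.45455 + 2.318182 + 19.00909 = 38.78182 units

38.8 units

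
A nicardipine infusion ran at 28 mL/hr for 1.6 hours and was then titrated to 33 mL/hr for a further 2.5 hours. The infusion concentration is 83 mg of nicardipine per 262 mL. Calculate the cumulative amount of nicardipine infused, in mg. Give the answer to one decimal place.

Concentration = 83 mg ÷ 262 mL = 0.3167939 mg/mL
Stage 1: 28 mL/hr × 1.6 hr = 44.8 mL → 44.8 mL × 0.3167939 mg/mL = 14.19237 mg
Stage 2: 33 mL/hr × 2.5 hr = 82.5 mL → 82.5 mL × 0.3167939 mg/mL = 26.1355 mg
Total = 14.19237 + 26.1355 = 40.32786 mg

40.3 mg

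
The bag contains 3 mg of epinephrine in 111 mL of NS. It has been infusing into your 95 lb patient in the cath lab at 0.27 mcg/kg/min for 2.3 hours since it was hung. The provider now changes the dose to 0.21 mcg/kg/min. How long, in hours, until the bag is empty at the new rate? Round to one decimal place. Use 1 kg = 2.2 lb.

Initial rate:
Weight = 95 lb ÷ 2.2 lb/kg = 43.18182 kg
Dose = 0.27 mcg/kg/min × 43.18182 kg = 11.65909 mcg/min
11.65909 mcg/min × 60 min/hr = 699.5455 mcg/hr
Concentration = 3 mg ÷ 111 mL = 0.02702703 mg/mL = 27.02703 mcg/mL
Rate = 699.5455 mcg/hr ÷ 27.02703 mcg/mL = 25.88318 mL/hr
Volume infused so far = 25.88318 mL/hr × 2.3 hr = 59.53132 mL
Volume remaining = 111 − 59.53132 = 51.46868 mL
New rate:
Dose = 0.21 mcg/kg/min × 43.18182 kg = 9.068182 mcg/min
9.068182 mcg/min × 60 min/hr = 544.0909 mcg/hr
Rate = 544.0909 mcg/hr ÷ 27.02703 mcg/mL = 20.13136 mL/hr
Time remaining = 51.46868 mL ÷ 20.13136 mL/hr = 2.556642 hr

2.6 hours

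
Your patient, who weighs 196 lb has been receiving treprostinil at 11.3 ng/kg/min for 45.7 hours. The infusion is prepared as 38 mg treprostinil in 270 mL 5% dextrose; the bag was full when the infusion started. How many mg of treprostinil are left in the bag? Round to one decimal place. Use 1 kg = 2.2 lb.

35.2 mg

Weight = 196 lb ÷ 2.2 lb/kg = 89.09091 kg
Dose = 11.3 ng/kg/min × 89.09091 kg = 1006.727 ng/min
1006.727 ng/min × 60 min/hr = 60403.64 ng/hr
Concentration = 38 mg ÷ 270 mL = 0.1407407 mg/mL = 140740.7 ng/mL
Rate = 60403.64 ng/hr ÷ 140740.7 ng/mL = 0.4291837 mL/hr
Volume infused = 0.4291837 mL/hr × 45.7 hr = 19.6137 mL
Volume remaining = 270 − 19.6137 = 250.3863 mL
Drug remaining = 250.3863 mL × 140740.7 ng/mL = 35239554 ng = 35.23955 mg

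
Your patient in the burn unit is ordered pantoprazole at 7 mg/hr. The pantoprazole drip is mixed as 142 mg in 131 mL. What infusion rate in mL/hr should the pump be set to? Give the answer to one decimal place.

Concentration = 142 mg ÷ 131 mL = 1.083969 mg/mL
Rate = 7 mg/hr ÷ 1.083969 mg/mL = 6.457746 mL/hr

6.5 mL/hr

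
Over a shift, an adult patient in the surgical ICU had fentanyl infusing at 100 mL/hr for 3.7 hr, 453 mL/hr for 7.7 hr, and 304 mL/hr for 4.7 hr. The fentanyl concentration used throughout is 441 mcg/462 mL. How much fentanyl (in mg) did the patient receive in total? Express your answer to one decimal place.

5.0 mg

Concentration = 441 mcg ÷ 462 mL = 0.9545455 mcg/mL
Stage 1: 100 mL/hr × 3.7 hr = 370 mL → 370 mL × 0.9545455 mcg/mL = 353.1818 mcg
Stage 2: 453 mL/hr × 7.7 hr = 3488.1 mL → 3488.1 mL × 0.9545455 mcg/mL = 3329.55 mcg
Stage 3: 304 mL/hr × 4.7 hr = 1428.8 mL → 1428.8 mL × 0.9545455 mcg/mL = 1363.855 mcg
Total = 353.1818 + 3329.55 + 1363.855 = 5046.586 mcg = 5.046586 mg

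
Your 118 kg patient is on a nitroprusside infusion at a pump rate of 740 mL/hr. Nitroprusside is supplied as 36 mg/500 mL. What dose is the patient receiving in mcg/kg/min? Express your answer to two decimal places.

7.53 mcg/kg/min

Concentration = 36 mg ÷ 500 mL = 0.072 mg/mL = 72 mcg/mL
Drug rate = 740 mL/hr × 72 mcg/mL = 53280 mcg/hr
53280 mcg/hr ÷ 60 min/hr = 888 mcg/min
888 mcg/min ÷ 118 kg = 7.525424 mcg/kg/min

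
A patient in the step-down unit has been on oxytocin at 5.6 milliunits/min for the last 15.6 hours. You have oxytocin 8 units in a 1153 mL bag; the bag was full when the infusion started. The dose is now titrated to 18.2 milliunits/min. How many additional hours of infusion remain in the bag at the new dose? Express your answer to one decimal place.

2.5 hours

Initial rate:
5.6 milliunits/min × 60 min/hr = 336 milliunits/hr
Concentration = 8 units ÷ 1153 mL = 0.006938422 units/mL = 6.938422 milliunits/mL
Rate = 336 milliunits/hr ÷ 6.938422 milliunits/mL = 48.426 mL/hr
Volume infused so far = 48.426 mL/hr × 15.6 hr = 755.4456 mL
Volume remaining = 1153 − 755.4456 = 397.5544 mL
New rate:
18.2 milliunits/min × 60 min/hr = 1092 milliunits/hr
Rate = 1092 milliunits/hr ÷ 6.938422 milliunits/mL = 157.3845 mL/hr
Time remaining = 397.5544 mL ÷ 157.3845 mL/hr = 2.526007 hr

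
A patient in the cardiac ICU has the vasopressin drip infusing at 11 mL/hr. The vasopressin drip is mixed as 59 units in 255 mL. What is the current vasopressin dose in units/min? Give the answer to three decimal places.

0.042 units/min

Concentration = 59 units ÷ 255 mL = 0.2313725 units/mL
Drug rate = 11 mL/hr × 0.2313725 units/mL = 2.545098 units/hr
2.545098 units/hr ÷ 60 min/hr = 0.0424183 units/min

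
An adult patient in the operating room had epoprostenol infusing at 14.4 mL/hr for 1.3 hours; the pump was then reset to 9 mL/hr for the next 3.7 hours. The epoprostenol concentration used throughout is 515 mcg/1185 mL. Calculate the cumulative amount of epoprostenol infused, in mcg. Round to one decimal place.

Concentration = 515 mcg ÷ 1185 mL = 0.4345992 mcg/mL
Stage 1: 14.4 mL/hr × 1.3 hr = 18.72 mL → 18.72 mL × 0.4345992 mcg/mL = 8.135696 mcg
Stage 2: 9 mL/hr × 3.7 hr = 33.3 mL → 33.3 mL × 0.4345992 mcg/mL = 14.47215 mcg
Total = 8.135696 + 14.47215 = 22.60785 mcg

22.6 mcg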